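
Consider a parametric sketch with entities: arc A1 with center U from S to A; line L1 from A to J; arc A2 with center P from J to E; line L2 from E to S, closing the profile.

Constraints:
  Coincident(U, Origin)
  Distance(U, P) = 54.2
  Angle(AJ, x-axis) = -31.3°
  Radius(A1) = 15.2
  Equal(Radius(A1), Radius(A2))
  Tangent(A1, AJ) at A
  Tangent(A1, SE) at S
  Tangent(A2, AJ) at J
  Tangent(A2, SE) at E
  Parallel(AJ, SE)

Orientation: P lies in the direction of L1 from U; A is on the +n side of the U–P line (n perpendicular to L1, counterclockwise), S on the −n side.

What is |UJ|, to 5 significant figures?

56.291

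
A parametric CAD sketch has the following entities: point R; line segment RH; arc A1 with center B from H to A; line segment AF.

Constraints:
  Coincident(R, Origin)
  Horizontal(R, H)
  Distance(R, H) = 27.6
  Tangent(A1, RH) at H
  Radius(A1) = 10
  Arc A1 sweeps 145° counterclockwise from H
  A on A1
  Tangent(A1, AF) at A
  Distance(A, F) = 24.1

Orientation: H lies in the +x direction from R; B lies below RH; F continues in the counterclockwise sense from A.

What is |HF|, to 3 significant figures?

34.9

R is at the origin; R and H share the same y with |RH| = 27.6 and H on the +x side, so H = (27.6, 0.00). A1 meets RH tangentially, so BH is at right angles to RH, so B = H + (0, -10) = (27.6, -10.0). On A1, H sits at bearing 90° from B; a 145° counterclockwise sweep puts A at bearing 235°, so A = B + 10.0·(cos 235°, sin 235°) = (21.9, -18.2). Tangency of A1 to AF means the radius BA is perpendicular to AF, so AF runs along (−sin 235°, cos 235°); with |AF| = 24.1, F = (41.6, -32.0). Then |HF| = |F − H| = 34.9.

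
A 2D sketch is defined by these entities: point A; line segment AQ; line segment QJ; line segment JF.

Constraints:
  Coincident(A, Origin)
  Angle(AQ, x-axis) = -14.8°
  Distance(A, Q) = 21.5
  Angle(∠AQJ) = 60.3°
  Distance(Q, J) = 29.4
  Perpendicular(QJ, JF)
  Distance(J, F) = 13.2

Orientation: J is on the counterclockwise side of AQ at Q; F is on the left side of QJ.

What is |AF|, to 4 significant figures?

19.53

A is at the origin; AQ runs at -14.8° with length 21.5, so Q = 21.5·(cos -14.8°, sin -14.8°) = (20.79, -5.492). ∠AQJ = 60.3°, so QJ runs at -14.8° + (180° − 60.3°) = 104.9° from the x-axis; with |QJ| = 29.4, J = Q + 29.4·(cos 104.9°, sin 104.9°) = (13.23, 22.92). QJ ⟂ JF; with |JF| = 13.2 on the left of QJ, F = J + 13.2·(-0.9664, -0.2571) = (0.4708, 19.53). Then |AF| = |F − A| = 19.53.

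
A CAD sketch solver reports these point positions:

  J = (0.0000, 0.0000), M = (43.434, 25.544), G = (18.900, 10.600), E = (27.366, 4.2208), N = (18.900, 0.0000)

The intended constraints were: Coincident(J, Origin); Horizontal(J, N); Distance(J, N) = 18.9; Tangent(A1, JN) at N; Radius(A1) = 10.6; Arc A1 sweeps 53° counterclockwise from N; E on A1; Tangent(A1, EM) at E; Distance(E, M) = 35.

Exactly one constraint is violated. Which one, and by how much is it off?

Distance(E, M) = 35 — off by 8.30.

J = (0.00, 0.00) ✓; J.y = 0.00, N.y = 0.00 ✓; |JN| = 18.90 ✓; ∠(GN, NJ) = 90.00° ✓; |GN| = 10.60 ✓; bearing(G→E) − bearing(G→N) = 53.00° ✓; |GE| = 10.60 ✓; ∠(GE, EM) = 90.00° ✓; |EM| = 26.70 ✗.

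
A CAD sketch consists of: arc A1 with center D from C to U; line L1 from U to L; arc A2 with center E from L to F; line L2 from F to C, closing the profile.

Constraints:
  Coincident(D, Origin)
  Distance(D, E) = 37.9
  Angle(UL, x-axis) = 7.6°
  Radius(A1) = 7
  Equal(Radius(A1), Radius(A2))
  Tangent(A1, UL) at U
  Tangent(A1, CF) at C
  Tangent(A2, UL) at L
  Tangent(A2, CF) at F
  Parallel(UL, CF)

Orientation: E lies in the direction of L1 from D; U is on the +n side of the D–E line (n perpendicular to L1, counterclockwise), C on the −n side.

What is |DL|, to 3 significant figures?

38.5

The slot axis is L1's direction at 7.6°, so u = (cos 7.6°, sin 7.6°) = (0.991, 0.132) and n = (−sin 7.6°, cos 7.6°) = (-0.132, 0.991). D is at the origin and E lies 37.9 along u from D, so E = 37.9·u = (37.6, 5.01). Tangency of A1 to both parallel lines with radius 7.0 puts U and C at D ± 7.0·n: U = (-0.926, 6.94), C = (0.926, -6.94). Equal radii place L and F the same way about E: L = E + 7.0·n = (36.6, 12.0), F = E − 7.0·n = (38.5, -1.93). Then |DL| = |L − D| = 38.5.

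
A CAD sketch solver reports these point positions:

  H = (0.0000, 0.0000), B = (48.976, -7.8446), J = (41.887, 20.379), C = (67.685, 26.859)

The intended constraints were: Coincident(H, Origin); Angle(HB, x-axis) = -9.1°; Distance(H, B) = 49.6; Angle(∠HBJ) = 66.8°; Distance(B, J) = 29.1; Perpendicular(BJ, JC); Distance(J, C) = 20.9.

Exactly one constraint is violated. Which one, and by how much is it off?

Distance(J, C) = 20.9 — off by 5.70.

H = (0.00, 0.00) ✓; HB at -9.100° ✓; |HB| = 49.60 ✓; ∠HBJ = 66.80° ✓; |BJ| = 29.10 ✓; ∠(BJ, JC) = 90.00° ✓; |JC| = 26.60 ✗.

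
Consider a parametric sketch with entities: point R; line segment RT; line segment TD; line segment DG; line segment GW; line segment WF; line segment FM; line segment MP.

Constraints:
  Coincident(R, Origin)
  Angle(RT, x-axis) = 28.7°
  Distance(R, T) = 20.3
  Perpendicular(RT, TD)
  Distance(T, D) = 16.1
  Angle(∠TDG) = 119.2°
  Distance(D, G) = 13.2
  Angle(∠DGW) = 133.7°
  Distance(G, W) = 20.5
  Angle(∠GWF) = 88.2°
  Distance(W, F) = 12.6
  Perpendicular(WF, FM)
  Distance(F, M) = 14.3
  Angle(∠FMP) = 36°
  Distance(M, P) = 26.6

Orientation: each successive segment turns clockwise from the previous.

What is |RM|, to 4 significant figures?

11.46

R is at the origin; RT runs at 28.7° with length 20.3, so T = (17.81, 9.749). RT is perpendicular to TD, so TD runs at -61.30°; with |TD| = 16.1, D = (25.54, -4.374). ∠TDG = 119.2° gives DG at -122.1° from the x-axis; with |DG| = 13.2, G = (18.52, -15.56). ∠DGW = 133.7° gives GW at -168.4° from the x-axis; with |GW| = 20.5, W = (-1.558, -19.68). ∠GWF = 88.2° gives WF at 99.80° from the x-axis; with |WF| = 12.6, F = (-3.703, -7.261). WF ⟂ FM, so FM runs at 9.800°; with |FM| = 14.3, M = (10.39, -4.827). Then |RM| = |M − R| = 11.46.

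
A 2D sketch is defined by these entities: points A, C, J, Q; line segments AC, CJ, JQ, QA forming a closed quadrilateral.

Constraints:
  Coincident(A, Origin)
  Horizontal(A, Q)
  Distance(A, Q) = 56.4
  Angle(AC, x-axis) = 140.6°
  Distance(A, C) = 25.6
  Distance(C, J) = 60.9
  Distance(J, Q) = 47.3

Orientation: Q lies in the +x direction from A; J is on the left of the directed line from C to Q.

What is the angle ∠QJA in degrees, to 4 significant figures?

66.35°

Checks: |CJ| = 60.90 ✓; |JQ| = 47.30 ✓.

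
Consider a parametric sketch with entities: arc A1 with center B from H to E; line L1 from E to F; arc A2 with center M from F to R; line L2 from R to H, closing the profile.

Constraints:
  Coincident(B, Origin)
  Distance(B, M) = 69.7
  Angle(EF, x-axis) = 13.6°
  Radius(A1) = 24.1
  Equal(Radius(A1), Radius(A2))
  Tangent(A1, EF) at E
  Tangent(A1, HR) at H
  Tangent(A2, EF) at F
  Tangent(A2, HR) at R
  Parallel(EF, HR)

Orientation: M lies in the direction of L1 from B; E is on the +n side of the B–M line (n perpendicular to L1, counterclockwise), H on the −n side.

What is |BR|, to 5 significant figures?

73.749

The slot axis is L1's direction at 13.6°, so u = (cos 13.6°, sin 13.6°) = (0.97196, 0.23514) and n = (−sin 13.6°, cos 13.6°) = (-0.23514, 0.97196). B is at the origin and M lies 69.7 along u from B, so M = 69.7·u = (67.746, 16.389). Tangency of A1 to both parallel lines with radius 24.1 puts E and H at B ± 24.1·n: E = (-5.6669, 23.424), H = (5.6669, -23.424). Equal radii place F and R the same way about M: F = M + 24.1·n = (62.079, 39.814), R = M − 24.1·n = (73.413, -7.0349). Then |BR| = |R − B| = 73.749.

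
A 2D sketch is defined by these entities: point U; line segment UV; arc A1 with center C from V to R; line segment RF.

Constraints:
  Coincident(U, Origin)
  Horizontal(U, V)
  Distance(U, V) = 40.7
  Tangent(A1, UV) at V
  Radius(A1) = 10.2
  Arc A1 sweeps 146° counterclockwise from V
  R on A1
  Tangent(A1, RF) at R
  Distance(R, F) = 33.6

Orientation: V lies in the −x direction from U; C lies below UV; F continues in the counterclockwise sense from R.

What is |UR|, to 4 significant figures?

50.01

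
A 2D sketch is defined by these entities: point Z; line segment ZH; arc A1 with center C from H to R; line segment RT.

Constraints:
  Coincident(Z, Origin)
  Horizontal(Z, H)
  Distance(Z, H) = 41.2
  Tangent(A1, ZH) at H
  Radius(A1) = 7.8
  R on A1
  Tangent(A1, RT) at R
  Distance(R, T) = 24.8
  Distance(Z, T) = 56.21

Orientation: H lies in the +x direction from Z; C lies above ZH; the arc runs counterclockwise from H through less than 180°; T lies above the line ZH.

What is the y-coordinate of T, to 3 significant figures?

33.5

Z is at the origin; ZH is horizontal with |ZH| = 41.2 and H on the +x side, so H = (41.2, 0.00). Tangency of A1 to ZH means the radius CH is perpendicular to ZH, so C = H + (0, 7.8) = (41.2, 7.80). Since CR ⟂ RT (tangency), |CT| = √(7.8² + 24.8²) = 26.0 regardless of where R sits on A1. So T lies on both circle(Z, 56.21) and circle(C, 26.0); the above-ZH intersection is T = (45.1, 33.5). R is the foot of the tangent from T: R = (48.9, 8.99).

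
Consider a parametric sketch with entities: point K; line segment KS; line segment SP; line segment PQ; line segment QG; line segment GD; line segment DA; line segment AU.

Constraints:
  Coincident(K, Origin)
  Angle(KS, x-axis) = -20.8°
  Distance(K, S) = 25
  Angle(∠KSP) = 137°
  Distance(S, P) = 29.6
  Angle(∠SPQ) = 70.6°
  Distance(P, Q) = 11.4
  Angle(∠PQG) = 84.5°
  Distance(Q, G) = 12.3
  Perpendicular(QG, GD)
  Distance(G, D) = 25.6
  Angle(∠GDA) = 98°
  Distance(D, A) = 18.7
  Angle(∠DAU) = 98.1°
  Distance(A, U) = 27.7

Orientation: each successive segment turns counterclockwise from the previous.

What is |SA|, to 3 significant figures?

45.0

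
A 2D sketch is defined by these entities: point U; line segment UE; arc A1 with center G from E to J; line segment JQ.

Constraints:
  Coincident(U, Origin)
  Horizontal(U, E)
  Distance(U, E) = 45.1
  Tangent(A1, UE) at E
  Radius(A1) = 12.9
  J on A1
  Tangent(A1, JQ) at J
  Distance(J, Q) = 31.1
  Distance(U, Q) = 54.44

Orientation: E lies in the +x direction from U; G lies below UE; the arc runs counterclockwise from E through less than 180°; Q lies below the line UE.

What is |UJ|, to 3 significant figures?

34.7

U is at the origin; U and E share the same y with |UE| = 45.1 and E on the +x side, so E = (45.1, 0.00). A1 meets UE tangentially, so GE is at right angles to UE, so G = E + (0, -12.9) = (45.1, -12.9). Since GJ ⟂ JQ (tangency), |GQ| = √(12.9² + 31.1²) = 33.7 regardless of where J sits on A1. So Q lies on both circle(U, 54.44) and circle(G, 33.7); the below-UE intersection is Q = (32.1, -44.0). J is the foot of the tangent from Q: J = (32.2, -12.9).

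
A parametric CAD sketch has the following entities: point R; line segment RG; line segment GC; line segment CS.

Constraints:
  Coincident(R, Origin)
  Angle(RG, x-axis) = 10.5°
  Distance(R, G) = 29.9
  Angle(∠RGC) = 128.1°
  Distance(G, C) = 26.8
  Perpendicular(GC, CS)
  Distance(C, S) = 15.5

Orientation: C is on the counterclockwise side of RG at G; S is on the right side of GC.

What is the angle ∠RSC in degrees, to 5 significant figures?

49.221°

R is at the origin; RG runs at 10.5° with length 29.9, so G = 29.9·(cos 10.5°, sin 10.5°) = (29.399, 5.4488). ∠RGC = 128.1°, so GC runs at 10.5° + (180° − 128.1°) = 62.400° from the x-axis; with |GC| = 26.8, C = G + 26.8·(cos 62.400°, sin 62.400°) = (41.816, 29.199). GC ⟂ CS; with |CS| = 15.5 on the right of GC, S = C + 15.5·(0.88620, -0.46330) = (55.552, 22.018). Then cos ∠RSC = SR·SC / (|SR||SC|), giving 49.221°.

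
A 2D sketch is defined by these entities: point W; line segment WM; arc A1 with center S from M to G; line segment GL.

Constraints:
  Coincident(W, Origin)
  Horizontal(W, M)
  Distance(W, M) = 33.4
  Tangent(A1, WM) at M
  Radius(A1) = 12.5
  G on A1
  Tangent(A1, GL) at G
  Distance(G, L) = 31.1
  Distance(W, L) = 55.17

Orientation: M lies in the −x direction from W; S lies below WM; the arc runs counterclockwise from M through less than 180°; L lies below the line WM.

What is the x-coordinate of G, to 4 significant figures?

-44.57

W is at the origin; W and M share the same y with |WM| = 33.4 and M on the −x side, so M = (-33.40, 0.000). The tangent condition forces SM to be normal to WM, so S = M + (0, -12.5) = (-33.40, -12.50). Since SG ⟂ GL (tangency), |SL| = √(12.5² + 31.1²) = 33.52 regardless of where G sits on A1. So L lies on both circle(W, 55.17) and circle(S, 33.52); the below-WM intersection is L = (-30.61, -45.90). G is the foot of the tangent from L: G = (-44.57, -18.11).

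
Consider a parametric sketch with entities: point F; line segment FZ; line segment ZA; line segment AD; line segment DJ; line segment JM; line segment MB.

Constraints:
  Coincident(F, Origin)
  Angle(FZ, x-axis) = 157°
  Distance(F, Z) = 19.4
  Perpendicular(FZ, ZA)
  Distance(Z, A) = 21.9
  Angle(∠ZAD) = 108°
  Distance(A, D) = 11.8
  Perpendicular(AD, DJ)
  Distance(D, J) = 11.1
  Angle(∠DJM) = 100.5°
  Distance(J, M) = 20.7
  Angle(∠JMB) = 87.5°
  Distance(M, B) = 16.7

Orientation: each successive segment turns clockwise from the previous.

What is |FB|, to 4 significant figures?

36.34

∠DJM = 100.5° gives JM at -174.5° from the x-axis; with |JM| = 20.7, M = (-19.12, 13.67). ∠JMB = 87.5° gives MB at 93.00° from the x-axis; with |MB| = 16.7, B = (-19.99, 30.35). Then |FB| = |B − F| = 36.34.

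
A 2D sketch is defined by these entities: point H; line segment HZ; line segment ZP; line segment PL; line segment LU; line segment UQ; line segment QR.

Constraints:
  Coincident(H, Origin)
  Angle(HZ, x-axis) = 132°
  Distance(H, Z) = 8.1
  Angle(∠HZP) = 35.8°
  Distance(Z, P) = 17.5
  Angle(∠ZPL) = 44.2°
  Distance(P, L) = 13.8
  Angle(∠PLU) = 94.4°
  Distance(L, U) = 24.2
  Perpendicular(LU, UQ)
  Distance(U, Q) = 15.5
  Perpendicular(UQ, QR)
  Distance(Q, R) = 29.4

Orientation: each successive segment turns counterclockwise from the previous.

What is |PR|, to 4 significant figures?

4.492

H is at the origin; HZ runs at 132.0° with length 8.1, so Z = (-5.420, 6.019). ∠HZP = 35.8° gives ZP at -83.80° from the x-axis; with |ZP| = 17.5, P = (-3.530, -11.38). ∠ZPL = 44.2° gives PL at 52.00° from the x-axis; with |PL| = 13.8, L = (4.966, -0.5036). ∠PLU = 94.4° gives LU at 137.6° from the x-axis; with |LU| = 24.2, U = (-12.90, 15.81). The perpendicularity gives UQ at right angles to LU, so UQ runs at -132.4°; with |UQ| = 15.5, Q = (-23.36, 4.368). The perpendicularity gives QR at right angles to UQ, so QR runs at -42.40°; with |QR| = 29.4, R = (-1.646, -15.46). Then |PR| = |R − P| = 4.492.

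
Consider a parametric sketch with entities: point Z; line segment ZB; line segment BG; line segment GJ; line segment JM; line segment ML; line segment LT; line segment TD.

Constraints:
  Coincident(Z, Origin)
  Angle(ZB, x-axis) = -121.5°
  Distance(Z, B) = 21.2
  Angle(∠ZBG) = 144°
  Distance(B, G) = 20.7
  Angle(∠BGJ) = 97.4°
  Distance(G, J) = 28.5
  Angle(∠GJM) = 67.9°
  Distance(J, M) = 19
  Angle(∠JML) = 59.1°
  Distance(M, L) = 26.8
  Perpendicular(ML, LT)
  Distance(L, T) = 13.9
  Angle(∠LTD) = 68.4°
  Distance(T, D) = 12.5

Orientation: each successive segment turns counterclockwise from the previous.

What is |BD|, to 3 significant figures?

30.4

The perpendicularity gives LT at right angles to ML, so LT runs at -39.9°; with |LT| = 13.9, T = (6.23, -51.7). ∠LTD = 68.4° gives TD at 71.7° from the x-axis; with |TD| = 12.5, D = (10.2, -39.8). Then |BD| = |D − B| = 30.4.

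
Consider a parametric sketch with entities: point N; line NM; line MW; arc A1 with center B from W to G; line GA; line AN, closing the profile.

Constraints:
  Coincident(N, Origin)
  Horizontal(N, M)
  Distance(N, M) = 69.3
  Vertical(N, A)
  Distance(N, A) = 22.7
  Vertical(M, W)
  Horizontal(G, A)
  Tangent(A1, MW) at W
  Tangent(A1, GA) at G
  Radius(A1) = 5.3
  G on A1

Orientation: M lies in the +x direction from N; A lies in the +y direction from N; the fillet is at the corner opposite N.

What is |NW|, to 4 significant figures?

71.45

The virtual corner opposite N is at (69.30, 22.70). Since A1 is tangent to MW there, BW ⟂ MW and since A1 is tangent to GA there, BG ⟂ GA, with radius 5.3, so the center B sits 5.3 in from both sides at B = (64.00, 17.40). That places the tangent points at W = (69.30, 17.40) on MW and G = (64.00, 22.70) on GA. Then |NW| = |W − N| = 71.45.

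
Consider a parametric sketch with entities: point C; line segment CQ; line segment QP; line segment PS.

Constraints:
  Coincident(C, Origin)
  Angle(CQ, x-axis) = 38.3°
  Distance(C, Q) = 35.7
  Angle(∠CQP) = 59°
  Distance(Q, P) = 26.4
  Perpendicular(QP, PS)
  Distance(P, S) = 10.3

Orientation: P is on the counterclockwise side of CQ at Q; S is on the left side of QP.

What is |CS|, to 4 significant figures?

21.83

C is at the origin; CQ runs at 38.3° with length 35.7, so Q = 35.7·(cos 38.3°, sin 38.3°) = (28.02, 22.13). ∠CQP = 59.0°, so QP runs at 38.3° + (180° − 59.0°) = 159.3° from the x-axis; with |QP| = 26.4, P = Q + 26.4·(cos 159.3°, sin 159.3°) = (3.321, 31.46). The perpendicularity gives PS at right angles to QP; with |PS| = 10.3 on the left of QP, S = P + 10.3·(-0.3535, -0.9354) = (-0.3200, 21.82). Then |CS| = |S − C| = 21.83.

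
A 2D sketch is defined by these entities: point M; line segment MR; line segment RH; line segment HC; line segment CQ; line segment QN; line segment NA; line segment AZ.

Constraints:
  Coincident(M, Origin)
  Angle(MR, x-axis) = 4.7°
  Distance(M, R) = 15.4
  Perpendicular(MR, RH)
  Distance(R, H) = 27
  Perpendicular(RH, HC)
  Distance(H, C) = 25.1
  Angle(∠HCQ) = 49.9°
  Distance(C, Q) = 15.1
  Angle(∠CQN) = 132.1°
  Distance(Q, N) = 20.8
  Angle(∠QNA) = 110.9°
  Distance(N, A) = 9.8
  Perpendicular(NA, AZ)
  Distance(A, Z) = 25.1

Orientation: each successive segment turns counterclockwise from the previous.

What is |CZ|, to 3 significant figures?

13.0

∠QNA = 110.9° gives NA at 71.8° from the x-axis; with |NA| = 9.8, A = (22.6, 25.7). NA ⟂ AZ, so AZ runs at 162°; with |AZ| = 25.1, Z = (-1.25, 33.5). Then |CZ| = |Z − C| = 13.0.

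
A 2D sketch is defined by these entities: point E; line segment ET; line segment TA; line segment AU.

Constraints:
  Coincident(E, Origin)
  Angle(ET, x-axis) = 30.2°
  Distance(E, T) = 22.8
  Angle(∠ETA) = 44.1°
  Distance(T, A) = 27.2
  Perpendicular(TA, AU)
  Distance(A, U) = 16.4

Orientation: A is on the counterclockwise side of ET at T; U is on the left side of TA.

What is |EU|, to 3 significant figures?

10.8

∠ETA = 44.1°, so TA runs at 30.2° + (180° − 44.1°) = 166° from the x-axis; with |TA| = 27.2, A = T + 27.2·(cos 166°, sin 166°) = (-6.70, 18.0). The perpendicularity gives AU at right angles to TA; with |AU| = 16.4 on the left of TA, U = A + 16.4·(-0.240, -0.971) = (-10.6, 2.08). Then |EU| = |U − E| = 10.8.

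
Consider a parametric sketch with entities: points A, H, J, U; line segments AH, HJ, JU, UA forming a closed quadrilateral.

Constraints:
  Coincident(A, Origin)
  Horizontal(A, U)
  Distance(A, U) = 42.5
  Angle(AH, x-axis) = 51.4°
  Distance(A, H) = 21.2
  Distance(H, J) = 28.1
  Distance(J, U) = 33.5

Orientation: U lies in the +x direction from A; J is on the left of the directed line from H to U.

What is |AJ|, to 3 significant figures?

48.8

Checks: |HJ| = 28.10 ✓; |JU| = 33.50 ✓.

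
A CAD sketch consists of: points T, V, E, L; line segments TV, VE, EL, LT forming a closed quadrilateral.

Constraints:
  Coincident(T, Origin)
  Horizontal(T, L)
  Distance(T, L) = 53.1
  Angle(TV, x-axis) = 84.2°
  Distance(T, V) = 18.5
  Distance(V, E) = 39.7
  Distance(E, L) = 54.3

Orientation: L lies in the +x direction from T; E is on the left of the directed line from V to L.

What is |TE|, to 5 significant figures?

55.797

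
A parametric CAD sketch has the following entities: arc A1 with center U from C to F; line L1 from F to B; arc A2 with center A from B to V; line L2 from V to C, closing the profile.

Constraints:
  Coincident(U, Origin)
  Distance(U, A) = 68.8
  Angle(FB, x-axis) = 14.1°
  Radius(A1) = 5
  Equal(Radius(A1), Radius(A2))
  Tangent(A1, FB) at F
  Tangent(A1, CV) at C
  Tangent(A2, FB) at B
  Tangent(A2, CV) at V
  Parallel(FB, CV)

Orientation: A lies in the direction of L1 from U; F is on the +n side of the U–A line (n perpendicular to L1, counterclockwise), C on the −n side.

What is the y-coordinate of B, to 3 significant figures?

21.6

Tangency of A1 to both parallel lines with radius 5.0 puts F and C at U ± 5.0·n: F = (-1.22, 4.85), C = (1.22, -4.85). Equal radii place B and V the same way about A: B = A + 5.0·n = (65.5, 21.6), V = A − 5.0·n = (67.9, 11.9). So B.y = 21.6.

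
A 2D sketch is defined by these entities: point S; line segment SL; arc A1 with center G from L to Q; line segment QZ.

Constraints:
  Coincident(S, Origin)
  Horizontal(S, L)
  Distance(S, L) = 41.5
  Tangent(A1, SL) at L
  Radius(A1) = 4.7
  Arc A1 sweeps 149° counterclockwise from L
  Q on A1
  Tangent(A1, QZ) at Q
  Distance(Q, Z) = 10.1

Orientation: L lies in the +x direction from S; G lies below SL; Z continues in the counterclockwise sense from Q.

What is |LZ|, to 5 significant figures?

15.263

On A1, L sits at bearing 90° from G; a 149° counterclockwise sweep puts Q at bearing 239°, so Q = G + 4.7·(cos 239°, sin 239°) = (39.079, -8.7287). Since A1 is tangent to QZ there, GQ ⟂ QZ, so QZ runs along (−sin 239°, cos 239°); with |QZ| = 10.1, Z = (47.737, -13.931). Then |LZ| = |Z − L| = 15.263.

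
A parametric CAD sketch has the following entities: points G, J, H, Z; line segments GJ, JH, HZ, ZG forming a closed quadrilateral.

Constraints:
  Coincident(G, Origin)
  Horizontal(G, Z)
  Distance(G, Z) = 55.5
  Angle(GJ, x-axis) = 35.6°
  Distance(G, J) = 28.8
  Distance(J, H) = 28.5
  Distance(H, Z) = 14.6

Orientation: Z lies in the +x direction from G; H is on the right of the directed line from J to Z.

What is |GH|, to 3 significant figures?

42.1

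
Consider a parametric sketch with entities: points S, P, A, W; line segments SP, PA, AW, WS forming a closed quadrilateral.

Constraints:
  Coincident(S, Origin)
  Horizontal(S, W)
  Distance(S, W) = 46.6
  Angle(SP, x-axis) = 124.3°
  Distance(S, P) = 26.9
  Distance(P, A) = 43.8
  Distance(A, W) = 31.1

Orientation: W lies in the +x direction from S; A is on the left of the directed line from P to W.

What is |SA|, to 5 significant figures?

38.142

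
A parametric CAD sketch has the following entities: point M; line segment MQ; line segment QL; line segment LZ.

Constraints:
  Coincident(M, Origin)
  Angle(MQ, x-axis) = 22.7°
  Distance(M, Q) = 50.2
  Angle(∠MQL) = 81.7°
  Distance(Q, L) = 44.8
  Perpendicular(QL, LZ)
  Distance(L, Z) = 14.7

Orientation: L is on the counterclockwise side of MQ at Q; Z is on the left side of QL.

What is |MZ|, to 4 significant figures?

51.32

∠MQL = 81.7°, so QL runs at 22.7° + (180° − 81.7°) = 121.0° from the x-axis; with |QL| = 44.8, L = Q + 44.8·(cos 121.0°, sin 121.0°) = (23.24, 57.77). The perpendicularity gives LZ at right angles to QL; with |LZ| = 14.7 on the left of QL, Z = L + 14.7·(-0.8572, -0.5150) = (10.64, 50.20). Then |MZ| = |Z − M| = 51.32.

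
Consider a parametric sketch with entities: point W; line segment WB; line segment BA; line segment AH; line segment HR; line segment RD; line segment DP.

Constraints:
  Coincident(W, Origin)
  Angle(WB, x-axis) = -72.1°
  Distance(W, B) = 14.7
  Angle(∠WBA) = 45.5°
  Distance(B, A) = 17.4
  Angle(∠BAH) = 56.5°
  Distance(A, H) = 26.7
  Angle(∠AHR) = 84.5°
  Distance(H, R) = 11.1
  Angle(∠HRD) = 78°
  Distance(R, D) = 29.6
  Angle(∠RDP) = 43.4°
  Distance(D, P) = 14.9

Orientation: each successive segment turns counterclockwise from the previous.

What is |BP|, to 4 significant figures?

18.91

W is at the origin; WB runs at -72.1° with length 14.7, so B = (4.518, -13.99). ∠WBA = 45.5° gives BA at 62.40° from the x-axis; with |BA| = 17.4, A = (12.58, 1.432). ∠BAH = 56.5° gives AH at -174.1° from the x-axis; with |AH| = 26.7, H = (-13.98, -1.313). ∠AHR = 84.5° gives HR at -78.60° from the x-axis; with |HR| = 11.1, R = (-11.79, -12.19). ∠HRD = 78.0° gives RD at 23.40° from the x-axis; with |RD| = 29.6, D = (15.38, -0.4385). ∠RDP = 43.4° gives DP at 160.0° from the x-axis; with |DP| = 14.9, P = (1.379, 4.658). Then |BP| = |P − B| = 18.91.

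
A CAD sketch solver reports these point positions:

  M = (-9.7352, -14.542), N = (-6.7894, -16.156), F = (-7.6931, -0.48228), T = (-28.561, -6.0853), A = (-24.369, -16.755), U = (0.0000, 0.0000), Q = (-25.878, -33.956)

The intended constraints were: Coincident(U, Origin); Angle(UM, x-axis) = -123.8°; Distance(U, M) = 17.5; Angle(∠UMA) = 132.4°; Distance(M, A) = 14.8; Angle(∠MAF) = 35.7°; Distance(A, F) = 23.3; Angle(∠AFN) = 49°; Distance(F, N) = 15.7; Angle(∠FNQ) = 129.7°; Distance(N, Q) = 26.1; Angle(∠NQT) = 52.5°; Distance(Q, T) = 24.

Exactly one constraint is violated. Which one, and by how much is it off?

Distance(Q, T) = 24 — off by 4.00.

U = (0.00, 0.00) ✓; UM at -123.8° ✓; |UM| = 17.50 ✓; ∠UMA = 132.4° ✓; |MA| = 14.80 ✓; ∠MAF = 35.70° ✓; |AF| = 23.30 ✓; ∠AFN = 49.00° ✓; |FN| = 15.70 ✓; ∠FNQ = 129.7° ✓; |NQ| = 26.10 ✓; ∠NQT = 52.50° ✓; |QT| = 28.00 ✗.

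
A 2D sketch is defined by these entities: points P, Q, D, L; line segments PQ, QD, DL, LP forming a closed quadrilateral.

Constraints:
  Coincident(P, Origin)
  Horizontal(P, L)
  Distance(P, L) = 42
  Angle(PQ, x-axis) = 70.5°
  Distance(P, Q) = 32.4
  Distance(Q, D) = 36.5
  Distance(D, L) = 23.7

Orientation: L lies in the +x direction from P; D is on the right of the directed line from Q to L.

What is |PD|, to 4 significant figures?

19.52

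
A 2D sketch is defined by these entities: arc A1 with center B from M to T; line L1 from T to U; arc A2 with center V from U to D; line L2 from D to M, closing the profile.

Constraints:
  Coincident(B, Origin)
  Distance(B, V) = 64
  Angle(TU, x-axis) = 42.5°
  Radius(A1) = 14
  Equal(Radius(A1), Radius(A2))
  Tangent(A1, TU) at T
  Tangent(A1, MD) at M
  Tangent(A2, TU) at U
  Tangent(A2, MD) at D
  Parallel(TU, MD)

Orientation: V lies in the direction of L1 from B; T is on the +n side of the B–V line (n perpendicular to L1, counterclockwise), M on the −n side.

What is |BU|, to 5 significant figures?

65.513

The slot axis is L1's direction at 42.5°, so u = (cos 42.5°, sin 42.5°) = (0.73728, 0.67559) and n = (−sin 42.5°, cos 42.5°) = (-0.67559, 0.73728). B is at the origin and V lies 64.0 along u from B, so V = 64.0·u = (47.186, 43.238). Tangency of A1 to both parallel lines with radius 14.0 puts T and M at B ± 14.0·n: T = (-9.4583, 10.322), M = (9.4583, -10.322). Equal radii place U and D the same way about V: U = V + 14.0·n = (37.727, 53.560), D = V − 14.0·n = (56.644, 32.916). Then |BU| = |U − B| = 65.513.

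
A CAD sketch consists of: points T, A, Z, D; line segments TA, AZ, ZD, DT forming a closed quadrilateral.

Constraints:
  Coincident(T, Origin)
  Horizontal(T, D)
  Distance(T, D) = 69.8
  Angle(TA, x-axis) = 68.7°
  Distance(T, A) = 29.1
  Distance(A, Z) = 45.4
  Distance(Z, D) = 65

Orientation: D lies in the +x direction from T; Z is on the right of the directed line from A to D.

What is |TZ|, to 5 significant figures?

19.622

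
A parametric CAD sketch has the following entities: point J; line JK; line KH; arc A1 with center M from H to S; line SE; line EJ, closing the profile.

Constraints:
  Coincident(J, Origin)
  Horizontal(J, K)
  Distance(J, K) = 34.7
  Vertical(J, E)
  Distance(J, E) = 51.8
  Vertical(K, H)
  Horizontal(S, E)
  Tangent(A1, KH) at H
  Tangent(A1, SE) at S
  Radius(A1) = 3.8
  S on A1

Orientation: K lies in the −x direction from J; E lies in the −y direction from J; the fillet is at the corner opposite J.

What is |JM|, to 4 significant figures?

57.09

J is at the origin; JK is horizontal with |JK| = 34.7 and K on the −x side, so K = (-34.70, 0.000). J and E share the same x with |JE| = 51.8 and E on the −y side, so E = (0.000, -51.80). The virtual corner opposite J is at (-34.70, -51.80). A1 meets KH tangentially, so MH is at right angles to KH and since A1 is tangent to SE there, MS ⟂ SE, with radius 3.8, so the center M sits 3.8 in from both sides at M = (-30.90, -48.00). Then |JM| = |M − J| = 57.09.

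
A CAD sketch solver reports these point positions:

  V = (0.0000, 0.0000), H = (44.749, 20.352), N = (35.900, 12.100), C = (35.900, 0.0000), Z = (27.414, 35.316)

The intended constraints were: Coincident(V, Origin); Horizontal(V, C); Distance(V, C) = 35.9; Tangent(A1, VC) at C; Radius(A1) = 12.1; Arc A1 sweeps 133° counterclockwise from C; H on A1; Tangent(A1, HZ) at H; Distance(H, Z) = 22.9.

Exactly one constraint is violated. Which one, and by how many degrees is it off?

Tangent(A1, HZ) at H — off by 6.20°.

V = (0.00, 0.00) ✓; V.y = 0.00, C.y = 0.00 ✓; |VC| = 35.90 ✓; ∠(NC, CV) = 90.00° ✓; |NC| = 12.10 ✓; bearing(N→H) − bearing(N→C) = 133.0° ✓; |NH| = 12.10 ✓; ∠(NH, HZ) = 83.80° ✗; |HZ| = 22.90 ✓.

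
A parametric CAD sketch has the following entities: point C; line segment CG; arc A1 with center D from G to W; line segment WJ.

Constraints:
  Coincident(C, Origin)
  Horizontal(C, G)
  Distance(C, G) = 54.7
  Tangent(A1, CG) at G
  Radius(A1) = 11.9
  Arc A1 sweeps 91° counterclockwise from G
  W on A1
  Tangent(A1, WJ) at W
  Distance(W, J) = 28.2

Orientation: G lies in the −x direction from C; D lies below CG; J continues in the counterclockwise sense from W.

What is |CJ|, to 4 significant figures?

77.42

On A1, G sits at bearing 90° from D; a 91° counterclockwise sweep puts W at bearing 181°, so W = D + 11.9·(cos 181°, sin 181°) = (-66.60, -12.11). A1 meets WJ tangentially, so DW is at right angles to WJ, so WJ runs along (−sin 181°, cos 181°); with |WJ| = 28.2, J = (-66.11, -40.30). Then |CJ| = |J − C| = 77.42.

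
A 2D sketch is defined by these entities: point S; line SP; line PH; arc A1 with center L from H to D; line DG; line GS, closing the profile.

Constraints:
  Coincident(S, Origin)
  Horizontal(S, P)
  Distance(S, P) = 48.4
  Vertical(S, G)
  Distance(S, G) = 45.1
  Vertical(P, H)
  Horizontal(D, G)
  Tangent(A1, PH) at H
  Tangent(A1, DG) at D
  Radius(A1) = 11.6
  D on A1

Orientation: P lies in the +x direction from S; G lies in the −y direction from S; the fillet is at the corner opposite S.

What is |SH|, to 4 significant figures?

58.86

S is at the origin; S and P share the same y with |SP| = 48.4 and P on the +x side, so P = (48.40, 0.000). S and G share the same x with |SG| = 45.1 and G on the −y side, so G = (0.000, -45.10). The virtual corner opposite S is at (48.40, -45.10). Tangency of A1 to PH means the radius LH is perpendicular to PH and A1 meets DG tangentially, so LD is at right angles to DG, with radius 11.6, so the center L sits 11.6 in from both sides at L = (36.80, -33.50). That places the tangent points at H = (48.40, -33.50) on PH and D = (36.80, -45.10) on DG. Then |SH| = |H − S| = 58.86.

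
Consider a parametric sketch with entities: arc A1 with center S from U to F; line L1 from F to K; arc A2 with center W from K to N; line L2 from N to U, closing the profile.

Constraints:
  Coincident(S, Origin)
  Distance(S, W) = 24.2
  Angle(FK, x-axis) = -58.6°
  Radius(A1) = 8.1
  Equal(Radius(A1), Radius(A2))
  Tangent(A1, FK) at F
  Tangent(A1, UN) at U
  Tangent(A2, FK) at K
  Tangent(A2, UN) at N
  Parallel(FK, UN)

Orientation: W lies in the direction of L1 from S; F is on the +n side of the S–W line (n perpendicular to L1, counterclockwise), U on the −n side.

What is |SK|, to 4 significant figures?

25.52

The slot axis is L1's direction at -58.6°, so u = (cos -58.6°, sin -58.6°) = (0.5210, -0.8536) and n = (−sin -58.6°, cos -58.6°) = (0.8536, 0.5210). S is at the origin and W lies 24.2 along u from S, so W = 24.2·u = (12.61, -20.66). Tangency of A1 to both parallel lines with radius 8.1 puts F and U at S ± 8.1·n: F = (6.914, 4.220), U = (-6.914, -4.220). Equal radii place K and N the same way about W: K = W + 8.1·n = (19.52, -16.44), N = W − 8.1·n = (5.695, -24.88). Then |SK| = |K − S| = 25.52.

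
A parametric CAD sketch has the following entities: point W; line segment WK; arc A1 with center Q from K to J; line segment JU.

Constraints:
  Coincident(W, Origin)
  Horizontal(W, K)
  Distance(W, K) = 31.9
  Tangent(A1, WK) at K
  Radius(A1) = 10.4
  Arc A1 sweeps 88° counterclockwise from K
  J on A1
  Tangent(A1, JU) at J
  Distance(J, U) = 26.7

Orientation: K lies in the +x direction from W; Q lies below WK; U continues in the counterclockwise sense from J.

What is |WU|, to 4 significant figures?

42.09

On A1, K sits at bearing 90° from Q; an 88° counterclockwise sweep puts J at bearing 178°, so J = Q + 10.4·(cos 178°, sin 178°) = (21.51, -10.04). Tangency of A1 to JU means the radius QJ is perpendicular to JU, so JU runs along (−sin 178°, cos 178°); with |JU| = 26.7, U = (20.57, -36.72). Then |WU| = |U − W| = 42.09.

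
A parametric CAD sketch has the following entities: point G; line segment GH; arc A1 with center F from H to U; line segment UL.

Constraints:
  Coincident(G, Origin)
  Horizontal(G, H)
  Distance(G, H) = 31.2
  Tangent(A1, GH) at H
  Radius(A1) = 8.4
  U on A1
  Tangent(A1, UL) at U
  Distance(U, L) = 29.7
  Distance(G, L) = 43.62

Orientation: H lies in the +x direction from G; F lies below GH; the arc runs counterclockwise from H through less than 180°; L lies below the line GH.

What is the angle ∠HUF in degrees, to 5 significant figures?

45.988°

Checks: |FU| = 8.400 ✓; ∠(FU, UL) = 90.00° ✓; |UL| = 29.70 ✓; |GL| = 43.62 ✓.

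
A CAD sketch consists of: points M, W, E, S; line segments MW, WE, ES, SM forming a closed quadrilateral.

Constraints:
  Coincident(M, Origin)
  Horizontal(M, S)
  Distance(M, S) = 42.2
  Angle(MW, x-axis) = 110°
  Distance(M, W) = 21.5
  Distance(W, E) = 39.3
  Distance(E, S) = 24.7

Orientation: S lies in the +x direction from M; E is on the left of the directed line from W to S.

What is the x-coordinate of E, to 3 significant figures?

31.9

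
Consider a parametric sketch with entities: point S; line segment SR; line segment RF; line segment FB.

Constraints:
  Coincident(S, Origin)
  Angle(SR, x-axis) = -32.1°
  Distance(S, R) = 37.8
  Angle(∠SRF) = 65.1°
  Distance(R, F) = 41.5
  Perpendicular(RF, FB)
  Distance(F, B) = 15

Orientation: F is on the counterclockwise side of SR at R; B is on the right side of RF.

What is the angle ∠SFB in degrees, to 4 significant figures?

143.3°

S is at the origin; SR runs at -32.1° with length 37.8, so R = 37.8·(cos -32.1°, sin -32.1°) = (32.02, -20.09). ∠SRF = 65.1°, so RF runs at -32.1° + (180° − 65.1°) = 82.80° from the x-axis; with |RF| = 41.5, F = R + 41.5·(cos 82.80°, sin 82.80°) = (37.22, 21.09). RF ⟂ FB; with |FB| = 15.0 on the right of RF, B = F + 15.0·(0.9921, -0.1253) = (52.10, 19.21). Then cos ∠SFB = FS·FB / (|FS||FB|), giving 143.3°.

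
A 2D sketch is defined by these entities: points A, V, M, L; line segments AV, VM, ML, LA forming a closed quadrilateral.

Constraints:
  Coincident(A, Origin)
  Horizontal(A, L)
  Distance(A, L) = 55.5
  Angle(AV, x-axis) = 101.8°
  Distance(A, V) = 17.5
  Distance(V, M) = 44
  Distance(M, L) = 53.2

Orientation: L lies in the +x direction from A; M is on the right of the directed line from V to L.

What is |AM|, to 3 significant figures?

26.6

Checks: |VM| = 44.00 ✓; |ML| = 53.20 ✓.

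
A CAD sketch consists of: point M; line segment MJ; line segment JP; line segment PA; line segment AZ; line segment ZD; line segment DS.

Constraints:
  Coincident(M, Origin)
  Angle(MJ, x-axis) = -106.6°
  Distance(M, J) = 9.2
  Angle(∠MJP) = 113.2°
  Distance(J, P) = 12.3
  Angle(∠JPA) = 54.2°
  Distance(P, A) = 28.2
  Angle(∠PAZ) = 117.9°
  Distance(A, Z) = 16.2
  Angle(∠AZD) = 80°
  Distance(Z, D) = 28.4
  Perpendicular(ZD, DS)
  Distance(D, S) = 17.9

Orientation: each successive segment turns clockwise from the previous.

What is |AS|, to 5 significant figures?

25.661

M is at the origin; MJ runs at -106.6° with length 9.2, so J = (-2.6283, -8.8166). ∠MJP = 113.2° gives JP at -173.40° from the x-axis; with |JP| = 12.3, P = (-14.847, -10.230). ∠JPA = 54.2° gives PA at 60.800° from the x-axis; with |PA| = 28.2, A = (-1.0892, 14.386). ∠PAZ = 117.9° gives AZ at -1.3000° from the x-axis; with |AZ| = 16.2, Z = (15.107, 14.019). ∠AZD = 80.0° gives ZD at -101.30° from the x-axis; with |ZD| = 28.4, D = (9.5418, -13.831). ZD ⟂ DS, so DS runs at 168.70°; with |DS| = 17.9, S = (-8.0112, -10.323). Then |AS| = |S − A| = 25.661.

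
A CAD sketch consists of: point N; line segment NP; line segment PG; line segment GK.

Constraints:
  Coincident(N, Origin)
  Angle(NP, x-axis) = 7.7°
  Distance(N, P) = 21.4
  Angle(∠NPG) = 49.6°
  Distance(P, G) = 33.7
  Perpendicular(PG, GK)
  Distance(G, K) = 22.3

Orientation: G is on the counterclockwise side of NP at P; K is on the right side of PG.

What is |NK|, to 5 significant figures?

43.393

∠NPG = 49.6°, so PG runs at 7.7° + (180° − 49.6°) = 138.10° from the x-axis; with |PG| = 33.7, G = P + 33.7·(cos 138.10°, sin 138.10°) = (-3.8763, 25.373). PG ⟂ GK; with |GK| = 22.3 on the right of PG, K = G + 22.3·(0.66783, 0.74431) = (11.016, 41.971). Then |NK| = |K − N| = 43.393.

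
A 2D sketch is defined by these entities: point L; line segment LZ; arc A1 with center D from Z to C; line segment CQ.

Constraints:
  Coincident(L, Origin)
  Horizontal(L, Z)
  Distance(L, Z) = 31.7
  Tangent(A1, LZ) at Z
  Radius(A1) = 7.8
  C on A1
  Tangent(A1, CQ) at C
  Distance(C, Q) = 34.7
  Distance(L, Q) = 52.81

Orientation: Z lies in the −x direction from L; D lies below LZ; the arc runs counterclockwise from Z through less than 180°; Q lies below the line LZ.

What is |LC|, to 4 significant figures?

40.44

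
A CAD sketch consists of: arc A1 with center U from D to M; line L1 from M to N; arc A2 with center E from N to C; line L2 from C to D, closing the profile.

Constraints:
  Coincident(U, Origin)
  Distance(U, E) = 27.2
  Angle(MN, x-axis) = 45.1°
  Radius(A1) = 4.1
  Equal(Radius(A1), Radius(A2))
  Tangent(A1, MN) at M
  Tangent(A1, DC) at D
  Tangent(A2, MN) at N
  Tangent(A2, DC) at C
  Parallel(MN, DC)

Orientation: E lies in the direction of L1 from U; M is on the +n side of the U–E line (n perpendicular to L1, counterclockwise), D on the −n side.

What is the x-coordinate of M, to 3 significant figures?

-2.90

The slot axis is L1's direction at 45.1°, so u = (cos 45.1°, sin 45.1°) = (0.706, 0.708) and n = (−sin 45.1°, cos 45.1°) = (-0.708, 0.706). U is at the origin and E lies 27.2 along u from U, so E = 27.2·u = (19.2, 19.3). Tangency of A1 to both parallel lines with radius 4.1 puts M and D at U ± 4.1·n: M = (-2.90, 2.89), D = (2.90, -2.89). So M.x = -2.90.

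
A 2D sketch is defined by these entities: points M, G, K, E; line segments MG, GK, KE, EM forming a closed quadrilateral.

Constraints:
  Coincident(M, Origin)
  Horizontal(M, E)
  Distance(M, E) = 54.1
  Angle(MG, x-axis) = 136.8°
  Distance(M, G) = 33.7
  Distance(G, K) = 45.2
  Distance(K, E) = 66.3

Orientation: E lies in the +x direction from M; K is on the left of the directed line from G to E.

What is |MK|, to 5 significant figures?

51.852

M is at the origin; M and E share the same y with |ME| = 54.1 and E in +x, so E = (54.1, 0). MG runs at 136.8° with |MG| = 33.7, so G = (-24.566, 23.069). K is determined by |GK| = 45.2 and |KE| = 66.3 together: it lies at the intersection of circle(G, 45.2) and circle(E, 66.3). With |GE| = 81.979, the foot of the radical line on GE is 26.640 from G and the perpendicular offset is √(45.2² − 26.640²) = 36.515. Taking the left-of-GE solution: K = (11.273, 50.612).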